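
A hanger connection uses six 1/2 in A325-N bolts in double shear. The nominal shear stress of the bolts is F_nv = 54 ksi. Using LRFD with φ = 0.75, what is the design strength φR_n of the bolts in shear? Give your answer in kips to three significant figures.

95.4 kips

A_b = π × 0.5² / 4 = 0.1963 in².
R_n = F_nv · A_b · n · n_s = 54 × 0.1963 × 6 × 2 = 127.2 kips.
Design strength φR_n = 0.75 × 127.2 = 95.4 kips.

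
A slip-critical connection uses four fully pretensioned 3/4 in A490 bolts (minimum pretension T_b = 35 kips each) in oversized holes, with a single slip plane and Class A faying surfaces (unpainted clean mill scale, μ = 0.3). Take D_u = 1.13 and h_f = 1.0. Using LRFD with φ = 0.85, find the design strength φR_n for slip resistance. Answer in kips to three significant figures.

40.3 kips

R_n = μ · D_u · h_f · T_b · n_s · n_b = 0.3 × 1.13 × 1.0 × 35 × 1 × 4 = 47.46 kips.
Design strength φR_n = 0.85 × 47.46 = 40.3 kips.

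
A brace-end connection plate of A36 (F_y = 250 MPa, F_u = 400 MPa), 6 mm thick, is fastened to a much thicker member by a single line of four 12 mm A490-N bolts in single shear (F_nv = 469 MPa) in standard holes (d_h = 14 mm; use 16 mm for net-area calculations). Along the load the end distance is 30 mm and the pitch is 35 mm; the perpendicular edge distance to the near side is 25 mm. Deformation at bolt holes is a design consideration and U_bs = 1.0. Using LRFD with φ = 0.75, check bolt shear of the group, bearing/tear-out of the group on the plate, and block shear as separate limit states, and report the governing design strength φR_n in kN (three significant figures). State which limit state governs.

116 kN (block shear governs)

Bolt shear: A_b = π·12²/4 = 113.1 mm²; R_n = 469 × 113.1 × 4 × 1 / 1000 = 212.2 kN → 0.75 × 212.2 = 159 kN.
Bearing: edge l_c = 23, r_n = 66.24 kN; interior l_c = 21, r_n = 60.48 kN; R_n = 66.24 + 3·60.48 = 247.7 kN → 186 kN.
Block shear: A_gv = 810, A_nv = 474, A_nt = 102 mm²; R_n = min(0.6F_uA_nv, 0.6F_yA_gv) + U_bs·F_u·A_nt = 154.6 kN → 116 kN.
Block shear governs: 116 kN.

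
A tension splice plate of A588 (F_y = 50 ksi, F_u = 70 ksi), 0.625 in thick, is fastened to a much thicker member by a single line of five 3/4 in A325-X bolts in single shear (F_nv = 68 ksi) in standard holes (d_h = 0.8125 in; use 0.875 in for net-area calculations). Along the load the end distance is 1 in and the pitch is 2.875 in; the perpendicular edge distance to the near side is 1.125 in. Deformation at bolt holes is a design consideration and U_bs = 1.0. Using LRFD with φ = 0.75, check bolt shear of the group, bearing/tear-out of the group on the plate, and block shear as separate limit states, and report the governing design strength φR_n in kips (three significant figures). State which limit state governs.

Bolt shear: A_b = π·0.75²/4 = 0.4418 in²; R_n = 68 × 0.4418 × 5 × 1 = 150.2 kips → 0.75 × 150.2 = 113 kips.
Bearing: edge l_c = 0.5938, r_n = 31.17 kips; interior l_c = 2.062, r_n = 78.75 kips; R_n = 31.17 + 4·78.75 = 346.2 kips → 260 kips.
Block shear: A_gv = 7.812, A_nv = 5.352, A_nt = 0.4297 in²; R_n = min(0.6F_uA_nv, 0.6F_yA_gv) + U_bs·F_u·A_nt = 254.8 kips → 191 kips.
Bolt shear governs: 113 kips.

113 kips (bolt shear governs)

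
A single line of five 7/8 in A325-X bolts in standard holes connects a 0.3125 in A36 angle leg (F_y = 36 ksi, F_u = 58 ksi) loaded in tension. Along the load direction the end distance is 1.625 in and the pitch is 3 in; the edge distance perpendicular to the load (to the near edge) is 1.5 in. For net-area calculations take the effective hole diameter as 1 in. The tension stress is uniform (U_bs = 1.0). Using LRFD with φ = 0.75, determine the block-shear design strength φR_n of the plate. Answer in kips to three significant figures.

82.6 kips

Shear plane L_v = 1.625 + 4·3 = 13.62 in; A_gv = 13.62 × 0.3125 = 4.258 in².
A_nv = (13.62 − 4.5·1) × 0.3125 = 2.852 in².
A_nt = (1.5 − 0.5·1) × 0.3125 = 0.3125 in².
0.6 F_u A_nv = 99.23 kips; 0.6 F_y A_gv = 91.97 kips → shear yielding governs the shear term.
R_n = 91.97 + 1.0 × 58 × 0.3125 = 110.1 kips.
Design strength φR_n = 0.75 × 110.1 = 82.6 kips.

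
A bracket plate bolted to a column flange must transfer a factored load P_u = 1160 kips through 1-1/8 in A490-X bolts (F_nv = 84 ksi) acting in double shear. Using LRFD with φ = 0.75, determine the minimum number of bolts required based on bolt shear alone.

A_b = π·1.125²/4 = 0.994 in².
Per-bolt design strength φR_n = 0.75 × 84 × 0.994 × 2 = 125.2 kips.
n ≥ 1160 / 125.2 = 9.262 → use 10 bolts.

10 bolts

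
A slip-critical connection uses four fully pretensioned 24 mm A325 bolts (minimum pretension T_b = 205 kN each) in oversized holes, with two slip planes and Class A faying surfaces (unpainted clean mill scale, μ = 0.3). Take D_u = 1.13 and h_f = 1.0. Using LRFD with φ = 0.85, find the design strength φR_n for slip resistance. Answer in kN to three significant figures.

473 kN

R_n = μ · D_u · h_f · T_b · n_s · n_b = 0.3 × 1.13 × 1.0 × 205 × 2 × 4 = 556 kN.
Design strength φR_n = 0.85 × 556 = 473 kN.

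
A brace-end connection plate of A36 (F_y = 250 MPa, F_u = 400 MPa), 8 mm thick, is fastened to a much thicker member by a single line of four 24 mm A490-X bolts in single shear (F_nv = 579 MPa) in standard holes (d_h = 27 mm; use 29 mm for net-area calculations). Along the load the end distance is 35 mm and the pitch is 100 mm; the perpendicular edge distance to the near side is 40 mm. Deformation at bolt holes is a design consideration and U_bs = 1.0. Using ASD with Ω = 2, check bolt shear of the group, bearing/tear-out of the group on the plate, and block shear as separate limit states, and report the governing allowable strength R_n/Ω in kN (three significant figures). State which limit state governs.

242 kN (block shear governs)

Bolt shear: A_b = π·24²/4 = 452.4 mm²; R_n = 579 × 452.4 × 4 × 1 / 1000 = 1048 kN → 1048 / 2 = 524 kN.
Bearing: edge l_c = 21.5, r_n = 82.56 kN; interior l_c = 73, r_n = 184.3 kN; R_n = 82.56 + 3·184.3 = 635.5 kN → 318 kN.
Block shear: A_gv = 2680, A_nv = 1868, A_nt = 204 mm²; R_n = min(0.6F_uA_nv, 0.6F_yA_gv) + U_bs·F_u·A_nt = 483.6 kN → 242 kN.
Block shear governs: 242 kN.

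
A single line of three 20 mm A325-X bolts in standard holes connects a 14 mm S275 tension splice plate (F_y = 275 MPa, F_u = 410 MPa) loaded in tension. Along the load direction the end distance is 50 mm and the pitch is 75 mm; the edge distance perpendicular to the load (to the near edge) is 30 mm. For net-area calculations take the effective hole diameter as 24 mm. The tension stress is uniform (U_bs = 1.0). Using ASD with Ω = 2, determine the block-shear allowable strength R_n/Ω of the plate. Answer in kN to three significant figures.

283 kN

Shear plane L_v = 50 + 2·75 = 200 mm; A_gv = 200 × 14 = 2800 mm².
A_nv = (200 − 2.5·24) × 14 = 1960 mm².
A_nt = (30 − 0.5·24) × 14 = 252 mm².
0.6 F_u A_nv = 482.2 kN; 0.6 F_y A_gv = 462 kN → shear yielding governs the shear term.
R_n = 462 + 1.0 × 410 × 252 / 1000 = 565.3 kN.
Allowable strength R_n/Ω = 565.3 / 2 = 283 kN.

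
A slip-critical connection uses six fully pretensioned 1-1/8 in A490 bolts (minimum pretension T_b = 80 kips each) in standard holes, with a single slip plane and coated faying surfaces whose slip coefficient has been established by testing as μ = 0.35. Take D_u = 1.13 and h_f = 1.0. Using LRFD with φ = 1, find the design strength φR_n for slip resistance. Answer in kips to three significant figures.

R_n = μ · D_u · h_f · T_b · n_s · n_b = 0.35 × 1.13 × 1.0 × 80 × 1 × 6 = 189.8 kips.
Design strength φR_n = 1 × 189.8 = 190 kips.

190 kips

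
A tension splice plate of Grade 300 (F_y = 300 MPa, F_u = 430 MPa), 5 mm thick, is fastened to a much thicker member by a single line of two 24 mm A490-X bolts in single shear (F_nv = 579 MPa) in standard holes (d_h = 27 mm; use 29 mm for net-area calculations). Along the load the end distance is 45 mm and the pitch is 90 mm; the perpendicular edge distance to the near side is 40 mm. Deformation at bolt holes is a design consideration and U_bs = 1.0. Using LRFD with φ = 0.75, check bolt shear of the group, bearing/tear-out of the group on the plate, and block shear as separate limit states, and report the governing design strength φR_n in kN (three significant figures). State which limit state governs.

130 kN (block shear governs)

Bolt shear: A_b = π·24²/4 = 452.4 mm²; R_n = 579 × 452.4 × 2 × 1 / 1000 = 523.9 kN → 0.75 × 523.9 = 393 kN.
Bearing: edge l_c = 31.5, r_n = 81.27 kN; interior l_c = 63, r_n = 123.8 kN; R_n = 81.27 + 1·123.8 = 205.1 kN → 154 kN.
Block shear: A_gv = 675, A_nv = 457.5, A_nt = 127.5 mm²; R_n = min(0.6F_uA_nv, 0.6F_yA_gv) + U_bs·F_u·A_nt = 172.9 kN → 130 kN.
Block shear governs: 130 kN.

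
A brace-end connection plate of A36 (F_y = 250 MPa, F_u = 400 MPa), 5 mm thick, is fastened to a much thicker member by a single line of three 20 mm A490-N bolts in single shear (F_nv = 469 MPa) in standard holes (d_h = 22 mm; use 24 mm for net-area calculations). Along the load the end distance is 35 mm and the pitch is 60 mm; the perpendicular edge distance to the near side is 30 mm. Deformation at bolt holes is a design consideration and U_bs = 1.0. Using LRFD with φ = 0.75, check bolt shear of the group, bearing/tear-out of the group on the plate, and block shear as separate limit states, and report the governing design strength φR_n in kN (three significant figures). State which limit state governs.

112 kN (block shear governs)

Bolt shear: A_b = π·20²/4 = 314.2 mm²; R_n = 469 × 314.2 × 3 × 1 / 1000 = 442 kN → 0.75 × 442 = 332 kN.
Bearing: edge l_c = 24, r_n = 57.6 kN; interior l_c = 38, r_n = 91.2 kN; R_n = 57.6 + 2·91.2 = 240 kN → 180 kN.
Block shear: A_gv = 775, A_nv = 475, A_nt = 90 mm²; R_n = min(0.6F_uA_nv, 0.6F_yA_gv) + U_bs·F_u·A_nt = 150 kN → 112 kN.
Block shear governs: 112 kN.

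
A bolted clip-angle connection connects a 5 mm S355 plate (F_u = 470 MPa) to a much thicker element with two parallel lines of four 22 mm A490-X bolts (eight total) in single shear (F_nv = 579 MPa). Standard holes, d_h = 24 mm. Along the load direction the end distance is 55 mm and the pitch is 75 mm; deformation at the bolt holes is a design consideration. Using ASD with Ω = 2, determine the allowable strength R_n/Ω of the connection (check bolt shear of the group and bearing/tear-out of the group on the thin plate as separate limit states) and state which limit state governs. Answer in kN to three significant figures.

Bolt shear: A_b = π·22²/4 = 380.1 mm²; R_n = 579 × 380.1 × 8 × 1 / 1000 = 1761 kN → 1761 / 2 = 880 kN.
Bearing (1.2 l_c t F_u ≤ 2.4 d t F_u): upper limit = 2.4·22·5·470 / 1000 = 124.1 kN.
  Edge l_c = 55 − 24/2 = 43 → r_n = 121.3 kN; interior l_c = 75 − 24 = 51 → r_n = 124.1 kN.
  R_n,bearing = 2·121.3 + 6·124.1 = 987 kN → 987 / 2 = 494 kN.
Bearing governs: 494 kN.

494 kN (bearing governs)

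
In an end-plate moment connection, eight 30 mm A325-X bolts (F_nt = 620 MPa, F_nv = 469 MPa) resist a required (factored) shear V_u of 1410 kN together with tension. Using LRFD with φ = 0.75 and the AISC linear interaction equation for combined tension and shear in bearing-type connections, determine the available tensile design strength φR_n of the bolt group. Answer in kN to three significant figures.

A_b = π·30²/4 = 706.9 mm²; f_rv = 1410 × 1000 / (8 × 706.9) = 249.3 MPa.
F'_nt = 1.3 F_nt − (F_nt / φF_nv) f_rv = 1.3·620 − (620/(0.75·469))·249.3 = 366.5 MPa, capped at F_nt → F'_nt = 366.5 MPa.
R_n = F'_nt · A_b · n = 366.5 × 706.9 × 8 / 1000 = 2073 kN.
Design strength φR_n = 0.75 × 2073 = 1550 kN.

1550 kN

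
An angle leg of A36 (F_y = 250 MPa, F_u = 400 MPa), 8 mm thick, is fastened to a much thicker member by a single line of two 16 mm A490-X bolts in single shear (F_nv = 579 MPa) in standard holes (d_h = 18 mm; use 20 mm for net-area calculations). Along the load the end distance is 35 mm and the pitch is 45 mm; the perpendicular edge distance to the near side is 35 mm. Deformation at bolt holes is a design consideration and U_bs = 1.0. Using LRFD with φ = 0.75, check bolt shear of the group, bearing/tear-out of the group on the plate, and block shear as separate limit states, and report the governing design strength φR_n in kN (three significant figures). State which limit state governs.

132 kN (block shear governs)

Bolt shear: A_b = π·16²/4 = 201.1 mm²; R_n = 579 × 201.1 × 2 × 1 / 1000 = 232.8 kN → 0.75 × 232.8 = 175 kN.
Bearing: edge l_c = 26, r_n = 99.84 kN; interior l_c = 27, r_n = 103.7 kN; R_n = 99.84 + 1·103.7 = 203.5 kN → 153 kN.
Block shear: A_gv = 640, A_nv = 400, A_nt = 200 mm²; R_n = min(0.6F_uA_nv, 0.6F_yA_gv) + U_bs·F_u·A_nt = 176 kN → 132 kN.
Block shear governs: 132 kN.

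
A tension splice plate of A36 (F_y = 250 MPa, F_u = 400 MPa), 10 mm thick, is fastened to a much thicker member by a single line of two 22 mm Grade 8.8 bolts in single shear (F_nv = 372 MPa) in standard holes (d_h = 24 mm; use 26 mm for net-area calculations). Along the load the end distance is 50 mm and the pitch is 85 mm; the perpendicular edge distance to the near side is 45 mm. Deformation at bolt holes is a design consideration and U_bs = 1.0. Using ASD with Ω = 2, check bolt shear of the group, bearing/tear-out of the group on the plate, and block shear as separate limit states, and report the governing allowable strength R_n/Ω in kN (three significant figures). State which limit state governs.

141 kN (bolt shear governs)

Bolt shear: A_b = π·22²/4 = 380.1 mm²; R_n = 372 × 380.1 × 2 × 1 / 1000 = 282.8 kN → 282.8 / 2 = 141 kN.
Bearing: edge l_c = 38, r_n = 182.4 kN; interior l_c = 61, r_n = 211.2 kN; R_n = 182.4 + 1·211.2 = 393.6 kN → 197 kN.
Block shear: A_gv = 1350, A_nv = 960, A_nt = 320 mm²; R_n = min(0.6F_uA_nv, 0.6F_yA_gv) + U_bs·F_u·A_nt = 330.5 kN → 165 kN.
Bolt shear governs: 141 kN.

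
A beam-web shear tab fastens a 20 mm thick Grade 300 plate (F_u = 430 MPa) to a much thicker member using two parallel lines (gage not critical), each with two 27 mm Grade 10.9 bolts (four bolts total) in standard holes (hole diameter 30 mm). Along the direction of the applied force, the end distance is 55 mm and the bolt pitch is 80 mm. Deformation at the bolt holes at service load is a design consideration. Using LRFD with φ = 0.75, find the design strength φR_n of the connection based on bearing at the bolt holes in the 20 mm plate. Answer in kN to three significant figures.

1390 kN

Per bolt r_n = 1.2 l_c t F_u ≤ 2.4 d t F_u; upper limit = 2.4 × 27 × 20 × 430 / 1000 = 557.3 kN.
Edge bolt: l_c = 55 − 30/2 = 40 mm → 1.2 × 40 × 20 × 430 / 1000 = 412.8 → r_n = 412.8 kN.
Interior bolts: l_c = 80 − 30 = 50 mm → 1.2 × 50 × 20 × 430 / 1000 = 516 → r_n = 516 kN.
R_n = 2 × 412.8 + 2 × 516 = 1858 kN.
Design strength φR_n = 0.75 × 1858 = 1390 kN.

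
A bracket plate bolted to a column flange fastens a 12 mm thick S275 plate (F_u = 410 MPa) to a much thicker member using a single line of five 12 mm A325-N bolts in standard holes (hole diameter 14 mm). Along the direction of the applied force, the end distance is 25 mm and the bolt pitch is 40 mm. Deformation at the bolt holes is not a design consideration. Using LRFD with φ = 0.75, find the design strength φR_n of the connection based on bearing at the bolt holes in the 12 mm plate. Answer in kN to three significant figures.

Per bolt r_n = 1.5 l_c t F_u ≤ 3.0 d t F_u; upper limit = 3.0 × 12 × 12 × 410 / 1000 = 177.1 kN.
Edge bolt: l_c = 25 − 14/2 = 18 mm → 1.5 × 18 × 12 × 410 / 1000 = 132.8 → r_n = 132.8 kN.
Interior bolts: l_c = 40 − 14 = 26 mm → 1.5 × 26 × 12 × 410 / 1000 = 191.9 → r_n = 177.1 kN.
R_n = 1 × 132.8 + 4 × 177.1 = 841.3 kN.
Design strength φR_n = 0.75 × 841.3 = 631 kN.

631 kN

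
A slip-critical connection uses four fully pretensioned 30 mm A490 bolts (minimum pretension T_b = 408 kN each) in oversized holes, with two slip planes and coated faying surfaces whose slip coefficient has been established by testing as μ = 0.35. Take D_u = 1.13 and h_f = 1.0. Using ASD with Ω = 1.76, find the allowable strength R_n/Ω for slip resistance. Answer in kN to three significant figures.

733 kN

R_n = μ · D_u · h_f · T_b · n_s · n_b = 0.35 × 1.13 × 1.0 × 408 × 2 × 4 = 1291 kN.
Allowable strength R_n/Ω = 1291 / 1.76 = 733 kN.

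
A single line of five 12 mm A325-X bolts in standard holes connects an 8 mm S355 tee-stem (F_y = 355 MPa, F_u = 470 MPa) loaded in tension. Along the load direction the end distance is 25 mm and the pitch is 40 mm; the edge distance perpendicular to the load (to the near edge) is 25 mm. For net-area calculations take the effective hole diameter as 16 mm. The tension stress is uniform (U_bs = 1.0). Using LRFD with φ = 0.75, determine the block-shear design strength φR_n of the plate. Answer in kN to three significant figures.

239 kN

Shear plane L_v = 25 + 4·40 = 185 mm; A_gv = 185 × 8 = 1480 mm².
A_nv = (185 − 4.5·16) × 8 = 904 mm².
A_nt = (25 − 0.5·16) × 8 = 136 mm².
0.6 F_u A_nv = 254.9 kN; 0.6 F_y A_gv = 315.2 kN → shear rupture governs the shear term.
R_n = 254.9 + 1.0 × 470 × 136 / 1000 = 318.8 kN.
Design strength φR_n = 0.75 × 318.8 = 239 kN.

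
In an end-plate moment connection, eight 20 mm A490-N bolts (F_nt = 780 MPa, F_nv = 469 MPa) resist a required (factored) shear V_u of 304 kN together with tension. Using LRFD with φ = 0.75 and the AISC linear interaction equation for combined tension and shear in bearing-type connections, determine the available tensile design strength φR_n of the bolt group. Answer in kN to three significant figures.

A_b = π·20²/4 = 314.2 mm²; f_rv = 304 × 1000 / (8 × 314.2) = 121 MPa.
F'_nt = 1.3 F_nt − (F_nt / φF_nv) f_rv = 1.3·780 − (780/(0.75·469))·121 = 745.8 MPa, capped at F_nt → F'_nt = 745.8 MPa.
R_n = F'_nt · A_b · n = 745.8 × 314.2 × 8 / 1000 = 1874 kN.
Design strength φR_n = 0.75 × 1874 = 1410 kN.

1410 kN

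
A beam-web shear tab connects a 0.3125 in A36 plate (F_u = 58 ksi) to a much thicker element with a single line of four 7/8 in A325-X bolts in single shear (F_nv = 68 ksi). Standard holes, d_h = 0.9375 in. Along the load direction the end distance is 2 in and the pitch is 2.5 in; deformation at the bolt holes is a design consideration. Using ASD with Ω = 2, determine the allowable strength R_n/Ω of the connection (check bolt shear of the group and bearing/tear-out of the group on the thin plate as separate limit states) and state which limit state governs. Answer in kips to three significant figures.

Bolt shear: A_b = π·0.875²/4 = 0.6013 in²; R_n = 68 × 0.6013 × 4 × 1 = 163.6 kips → 163.6 / 2 = 81.8 kips.
Bearing (1.2 l_c t F_u ≤ 2.4 d t F_u): upper limit = 2.4·0.875·0.3125·58 = 38.06 kips.
  Edge l_c = 2 − 0.9375/2 = 1.531 → r_n = 33.3 kips; interior l_c = 2.5 − 0.9375 = 1.562 → r_n = 33.98 kips.
  R_n,bearing = 1·33.3 + 3·33.98 = 135.3 kips → 135.3 / 2 = 67.6 kips.
Bearing governs: 67.6 kips.

67.6 kips (bearing governs)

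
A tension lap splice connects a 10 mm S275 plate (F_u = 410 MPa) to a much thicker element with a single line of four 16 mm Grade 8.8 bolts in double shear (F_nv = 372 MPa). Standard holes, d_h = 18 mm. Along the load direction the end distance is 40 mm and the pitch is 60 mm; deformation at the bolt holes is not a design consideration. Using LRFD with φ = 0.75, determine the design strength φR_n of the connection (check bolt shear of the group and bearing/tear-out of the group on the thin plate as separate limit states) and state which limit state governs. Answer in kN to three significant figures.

Bolt shear: A_b = π·16²/4 = 201.1 mm²; R_n = 372 × 201.1 × 4 × 2 / 1000 = 598.4 kN → 0.75 × 598.4 = 449 kN.
Bearing (1.5 l_c t F_u ≤ 3.0 d t F_u): upper limit = 3.0·16·10·410 / 1000 = 196.8 kN.
  Edge l_c = 40 − 18/2 = 31 → r_n = 190.7 kN; interior l_c = 60 − 18 = 42 → r_n = 196.8 kN.
  R_n,bearing = 1·190.7 + 3·196.8 = 781.1 kN → 0.75 × 781.1 = 586 kN.
Bolt shear governs: 449 kN.

449 kN (bolt shear governs)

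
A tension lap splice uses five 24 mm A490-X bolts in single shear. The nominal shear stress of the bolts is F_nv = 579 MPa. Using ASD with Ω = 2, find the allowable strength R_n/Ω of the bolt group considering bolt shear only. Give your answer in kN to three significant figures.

A_b = π × 24² / 4 = 452.4 mm².
R_n = F_nv · A_b · n · n_s = 579 × 452.4 × 5 × 1 / 1000 = 1310 kN.
Allowable strength R_n/Ω = 1310 / 2 = 655 kN.

655 kN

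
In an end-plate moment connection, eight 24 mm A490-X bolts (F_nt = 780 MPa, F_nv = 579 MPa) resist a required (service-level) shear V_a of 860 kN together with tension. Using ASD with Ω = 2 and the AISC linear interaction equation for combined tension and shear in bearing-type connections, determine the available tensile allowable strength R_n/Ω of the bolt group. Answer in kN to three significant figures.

676 kN

A_b = π·24²/4 = 452.4 mm²; f_rv = 860 × 1000 / (8 × 452.4) = 237.6 MPa.
F'_nt = 1.3 F_nt − (Ω F_nt / F_nv) f_rv = 1.3·780 − (2·780/579)·237.6 = 373.8 MPa, capped at F_nt → F'_nt = 373.8 MPa.
R_n = F'_nt · A_b · n = 373.8 × 452.4 × 8 / 1000 = 1353 kN.
Allowable strength R_n/Ω = 1353 / 2 = 676 kN.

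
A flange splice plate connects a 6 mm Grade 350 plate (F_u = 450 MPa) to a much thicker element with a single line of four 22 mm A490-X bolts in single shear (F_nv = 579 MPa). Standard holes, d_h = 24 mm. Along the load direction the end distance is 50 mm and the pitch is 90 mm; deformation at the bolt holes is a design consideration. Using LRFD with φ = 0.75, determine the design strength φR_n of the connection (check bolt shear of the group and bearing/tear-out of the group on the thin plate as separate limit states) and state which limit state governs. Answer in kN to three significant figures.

413 kN (bearing governs)

Bolt shear: A_b = π·22²/4 = 380.1 mm²; R_n = 579 × 380.1 × 4 × 1 / 1000 = 880.4 kN → 0.75 × 880.4 = 660 kN.
Bearing (1.2 l_c t F_u ≤ 2.4 d t F_u): upper limit = 2.4·22·6·450 / 1000 = 142.6 kN.
  Edge l_c = 50 − 24/2 = 38 → r_n = 123.1 kN; interior l_c = 90 − 24 = 66 → r_n = 142.6 kN.
  R_n,bearing = 1·123.1 + 3·142.6 = 550.8 kN → 0.75 × 550.8 = 413 kN.
Bearing governs: 413 kN.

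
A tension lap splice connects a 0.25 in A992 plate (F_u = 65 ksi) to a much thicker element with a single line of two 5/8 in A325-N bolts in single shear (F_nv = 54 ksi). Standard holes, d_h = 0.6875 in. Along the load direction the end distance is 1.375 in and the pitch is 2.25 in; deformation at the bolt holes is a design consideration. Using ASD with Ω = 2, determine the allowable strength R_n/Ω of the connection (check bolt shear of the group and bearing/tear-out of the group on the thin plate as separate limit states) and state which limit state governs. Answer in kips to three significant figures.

Bolt shear: A_b = π·0.625²/4 = 0.3068 in²; R_n = 54 × 0.3068 × 2 × 1 = 33.13 kips → 33.13 / 2 = 16.6 kips.
Bearing (1.2 l_c t F_u ≤ 2.4 d t F_u): upper limit = 2.4·0.625·0.25·65 = 24.38 kips.
  Edge l_c = 1.375 − 0.6875/2 = 1.031 → r_n = 20.11 kips; interior l_c = 2.25 − 0.6875 = 1.562 → r_n = 24.38 kips.
  R_n,bearing = 1·20.11 + 1·24.38 = 44.48 kips → 44.48 / 2 = 22.2 kips.
Bolt shear governs: 16.6 kips.

16.6 kips (bolt shear governs)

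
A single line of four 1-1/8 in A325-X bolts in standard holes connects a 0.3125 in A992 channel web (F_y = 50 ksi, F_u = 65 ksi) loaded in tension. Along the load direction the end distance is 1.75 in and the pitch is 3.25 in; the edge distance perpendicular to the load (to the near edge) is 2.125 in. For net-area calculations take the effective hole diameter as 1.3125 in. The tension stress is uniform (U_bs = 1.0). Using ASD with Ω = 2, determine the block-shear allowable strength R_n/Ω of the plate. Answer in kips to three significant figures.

Shear plane L_v = 1.75 + 3·3.25 = 11.5 in; A_gv = 11.5 × 0.3125 = 3.594 in².
A_nv = (11.5 − 3.5·1.3125) × 0.3125 = 2.158 in².
A_nt = (2.125 − 0.5·1.3125) × 0.3125 = 0.459 in².
0.6 F_u A_nv = 84.17 kips; 0.6 F_y A_gv = 107.8 kips → shear rupture governs the shear term.
R_n = 84.17 + 1.0 × 65 × 0.459 = 114 kips.
Allowable strength R_n/Ω = 114 / 2 = 57 kips.

57 kips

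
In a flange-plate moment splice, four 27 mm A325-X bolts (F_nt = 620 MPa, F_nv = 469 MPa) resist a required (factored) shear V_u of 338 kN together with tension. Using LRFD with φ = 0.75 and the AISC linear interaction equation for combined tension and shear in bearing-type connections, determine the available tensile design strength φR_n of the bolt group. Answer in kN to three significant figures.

A_b = π·27²/4 = 572.6 mm²; f_rv = 338 × 1000 / (4 × 572.6) = 147.6 MPa.
F'_nt = 1.3 F_nt − (F_nt / φF_nv) f_rv = 1.3·620 − (620/(0.75·469))·147.6 = 545.9 MPa, capped at F_nt → F'_nt = 545.9 MPa.
R_n = F'_nt · A_b · n = 545.9 × 572.6 × 4 / 1000 = 1250 kN.
Design strength φR_n = 0.75 × 1250 = 938 kN.

938 kN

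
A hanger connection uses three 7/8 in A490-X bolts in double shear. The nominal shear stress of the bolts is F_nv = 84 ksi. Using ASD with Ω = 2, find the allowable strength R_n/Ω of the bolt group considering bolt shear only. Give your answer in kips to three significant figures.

152 kips

A_b = π × 0.875² / 4 = 0.6013 in².
R_n = F_nv · A_b · n · n_s = 84 × 0.6013 × 3 × 2 = 303.1 kips.
Allowable strength R_n/Ω = 303.1 / 2 = 152 kips.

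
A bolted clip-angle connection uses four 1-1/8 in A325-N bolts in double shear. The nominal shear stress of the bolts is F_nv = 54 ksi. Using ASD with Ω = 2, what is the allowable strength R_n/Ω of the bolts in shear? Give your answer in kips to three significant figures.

215 kips

A_b = π × 1.125² / 4 = 0.994 in².
R_n = F_nv · A_b · n · n_s = 54 × 0.994 × 4 × 2 = 429.4 kips.
Allowable strength R_n/Ω = 429.4 / 2 = 215 kips.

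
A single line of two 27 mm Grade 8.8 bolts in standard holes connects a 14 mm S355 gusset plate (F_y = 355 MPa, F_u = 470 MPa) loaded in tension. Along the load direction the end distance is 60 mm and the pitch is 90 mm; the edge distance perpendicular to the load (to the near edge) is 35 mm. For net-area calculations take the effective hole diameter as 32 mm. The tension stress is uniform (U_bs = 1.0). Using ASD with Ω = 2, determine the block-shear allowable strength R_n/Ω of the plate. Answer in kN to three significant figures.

264 kN

Shear plane L_v = 60 + 1·90 = 150 mm; A_gv = 150 × 14 = 2100 mm².
A_nv = (150 − 1.5·32) × 14 = 1428 mm².
A_nt = (35 − 0.5·32) × 14 = 266 mm².
0.6 F_u A_nv = 402.7 kN; 0.6 F_y A_gv = 447.3 kN → shear rupture governs the shear term.
R_n = 402.7 + 1.0 × 470 × 266 / 1000 = 527.7 kN.
Allowable strength R_n/Ω = 527.7 / 2 = 264 kN.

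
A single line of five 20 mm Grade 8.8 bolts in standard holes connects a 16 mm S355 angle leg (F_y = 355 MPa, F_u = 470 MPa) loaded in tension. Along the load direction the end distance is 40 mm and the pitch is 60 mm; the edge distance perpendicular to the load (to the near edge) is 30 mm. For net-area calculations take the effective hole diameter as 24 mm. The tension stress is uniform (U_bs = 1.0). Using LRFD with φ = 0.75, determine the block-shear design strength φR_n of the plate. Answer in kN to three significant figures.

684 kN

Shear plane L_v = 40 + 4·60 = 280 mm; A_gv = 280 × 16 = 4480 mm².
A_nv = (280 − 4.5·24) × 16 = 2752 mm².
A_nt = (30 − 0.5·24) × 16 = 288 mm².
0.6 F_u A_nv = 776.1 kN; 0.6 F_y A_gv = 954.2 kN → shear rupture governs the shear term.
R_n = 776.1 + 1.0 × 470 × 288 / 1000 = 911.4 kN.
Design strength φR_n = 0.75 × 911.4 = 684 kN.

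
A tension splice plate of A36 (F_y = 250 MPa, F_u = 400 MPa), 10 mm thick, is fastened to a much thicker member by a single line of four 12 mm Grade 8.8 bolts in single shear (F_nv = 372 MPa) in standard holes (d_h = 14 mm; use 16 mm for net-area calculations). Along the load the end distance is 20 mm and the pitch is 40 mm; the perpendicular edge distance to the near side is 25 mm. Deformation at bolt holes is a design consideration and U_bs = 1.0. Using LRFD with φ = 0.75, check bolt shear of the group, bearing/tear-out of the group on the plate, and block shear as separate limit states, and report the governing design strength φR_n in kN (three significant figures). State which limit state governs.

Bolt shear: A_b = π·12²/4 = 113.1 mm²; R_n = 372 × 113.1 × 4 × 1 / 1000 = 168.3 kN → 0.75 × 168.3 = 126 kN.
Bearing: edge l_c = 13, r_n = 62.4 kN; interior l_c = 26, r_n = 115.2 kN; R_n = 62.4 + 3·115.2 = 408 kN → 306 kN.
Block shear: A_gv = 1400, A_nv = 840, A_nt = 170 mm²; R_n = min(0.6F_uA_nv, 0.6F_yA_gv) + U_bs·F_u·A_nt = 269.6 kN → 202 kN.
Bolt shear governs: 126 kN.

126 kN (bolt shear governs)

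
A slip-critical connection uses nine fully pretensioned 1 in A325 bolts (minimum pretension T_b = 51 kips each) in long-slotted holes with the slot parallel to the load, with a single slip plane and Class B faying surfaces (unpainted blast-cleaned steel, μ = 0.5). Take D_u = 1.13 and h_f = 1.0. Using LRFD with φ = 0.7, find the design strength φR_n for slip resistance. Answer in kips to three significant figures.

182 kips

R_n = μ · D_u · h_f · T_b · n_s · n_b = 0.5 × 1.13 × 1.0 × 51 × 1 × 9 = 259.3 kips.
Design strength φR_n = 0.7 × 259.3 = 182 kips.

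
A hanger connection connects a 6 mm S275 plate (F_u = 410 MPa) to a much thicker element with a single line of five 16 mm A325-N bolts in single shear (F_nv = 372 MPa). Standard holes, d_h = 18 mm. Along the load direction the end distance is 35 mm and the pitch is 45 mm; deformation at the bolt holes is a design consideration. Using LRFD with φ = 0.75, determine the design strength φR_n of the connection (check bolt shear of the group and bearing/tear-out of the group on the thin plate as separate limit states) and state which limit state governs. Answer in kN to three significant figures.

280 kN (bolt shear governs)

Bolt shear: A_b = π·16²/4 = 201.1 mm²; R_n = 372 × 201.1 × 5 × 1 / 1000 = 374 kN → 0.75 × 374 = 280 kN.
Bearing (1.2 l_c t F_u ≤ 2.4 d t F_u): upper limit = 2.4·16·6·410 / 1000 = 94.46 kN.
  Edge l_c = 35 − 18/2 = 26 → r_n = 76.75 kN; interior l_c = 45 − 18 = 27 → r_n = 79.7 kN.
  R_n,bearing = 1·76.75 + 4·79.7 = 395.6 kN → 0.75 × 395.6 = 297 kN.
Bolt shear governs: 280 kN.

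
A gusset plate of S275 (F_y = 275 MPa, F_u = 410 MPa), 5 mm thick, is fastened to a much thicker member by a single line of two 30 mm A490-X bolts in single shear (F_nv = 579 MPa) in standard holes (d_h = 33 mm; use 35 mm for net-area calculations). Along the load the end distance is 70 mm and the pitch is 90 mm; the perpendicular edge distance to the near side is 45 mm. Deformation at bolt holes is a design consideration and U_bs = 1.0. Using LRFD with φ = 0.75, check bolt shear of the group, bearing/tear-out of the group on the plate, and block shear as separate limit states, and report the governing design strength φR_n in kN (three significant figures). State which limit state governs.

141 kN (block shear governs)

Bolt shear: A_b = π·30²/4 = 706.9 mm²; R_n = 579 × 706.9 × 2 × 1 / 1000 = 818.5 kN → 0.75 × 818.5 = 614 kN.
Bearing: edge l_c = 53.5, r_n = 131.6 kN; interior l_c = 57, r_n = 140.2 kN; R_n = 131.6 + 1·140.2 = 271.8 kN → 204 kN.
Block shear: A_gv = 800, A_nv = 537.5, A_nt = 137.5 mm²; R_n = min(0.6F_uA_nv, 0.6F_yA_gv) + U_bs·F_u·A_nt = 188.4 kN → 141 kN.
Block shear governs: 141 kN.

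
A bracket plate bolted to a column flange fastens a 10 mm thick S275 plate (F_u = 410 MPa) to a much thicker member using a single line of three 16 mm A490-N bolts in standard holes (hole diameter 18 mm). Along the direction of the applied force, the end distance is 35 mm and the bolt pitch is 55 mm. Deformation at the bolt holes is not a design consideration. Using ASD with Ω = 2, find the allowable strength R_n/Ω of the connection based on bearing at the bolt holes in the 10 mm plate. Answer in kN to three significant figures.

Per bolt r_n = 1.5 l_c t F_u ≤ 3.0 d t F_u; upper limit = 3.0 × 16 × 10 × 410 / 1000 = 196.8 kN.
Edge bolt: l_c = 35 − 18/2 = 26 mm → 1.5 × 26 × 10 × 410 / 1000 = 159.9 → r_n = 159.9 kN.
Interior bolts: l_c = 55 − 18 = 37 mm → 1.5 × 37 × 10 × 410 / 1000 = 227.6 → r_n = 196.8 kN.
R_n = 1 × 159.9 + 2 × 196.8 = 553.5 kN.
Allowable strength R_n/Ω = 553.5 / 2 = 277 kN.

277 kN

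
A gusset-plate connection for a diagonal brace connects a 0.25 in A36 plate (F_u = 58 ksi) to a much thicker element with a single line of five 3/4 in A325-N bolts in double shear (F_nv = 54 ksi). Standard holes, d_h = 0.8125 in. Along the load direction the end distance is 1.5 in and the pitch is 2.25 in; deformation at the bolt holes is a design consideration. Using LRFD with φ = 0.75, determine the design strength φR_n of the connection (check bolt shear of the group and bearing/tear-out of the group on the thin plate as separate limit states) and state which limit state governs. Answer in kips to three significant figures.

Bolt shear: A_b = π·0.75²/4 = 0.4418 in²; R_n = 54 × 0.4418 × 5 × 2 = 238.6 kips → 0.75 × 238.6 = 179 kips.
Bearing (1.2 l_c t F_u ≤ 2.4 d t F_u): upper limit = 2.4·0.75·0.25·58 = 26.1 kips.
  Edge l_c = 1.5 − 0.8125/2 = 1.094 → r_n = 19.03 kips; interior l_c = 2.25 − 0.8125 = 1.438 → r_n = 25.01 kips.
  R_n,bearing = 1·19.03 + 4·25.01 = 119.1 kips → 0.75 × 119.1 = 89.3 kips.
Bearing governs: 89.3 kips.

89.3 kips (bearing governs)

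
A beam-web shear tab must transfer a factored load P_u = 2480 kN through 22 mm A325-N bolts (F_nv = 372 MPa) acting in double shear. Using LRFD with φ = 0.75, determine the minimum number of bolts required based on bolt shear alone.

A_b = π·22²/4 = 380.1 mm².
Per-bolt design strength φR_n = 0.75 × 372 × 380.1 × 2 / 1000 = 212.1 kN.
n ≥ 2480 / 212.1 = 11.69 → use 12 bolts.

12 bolts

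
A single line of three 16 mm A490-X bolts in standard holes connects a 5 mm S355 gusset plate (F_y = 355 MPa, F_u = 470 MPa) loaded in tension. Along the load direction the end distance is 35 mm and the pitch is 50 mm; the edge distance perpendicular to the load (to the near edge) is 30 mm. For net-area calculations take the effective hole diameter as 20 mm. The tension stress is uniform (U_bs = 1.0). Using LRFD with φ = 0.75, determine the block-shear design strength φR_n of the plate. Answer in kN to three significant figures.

125 kN

Shear plane L_v = 35 + 2·50 = 135 mm; A_gv = 135 × 5 = 675 mm².
A_nv = (135 − 2.5·20) × 5 = 425 mm².
A_nt = (30 − 0.5·20) × 5 = 100 mm².
0.6 F_u A_nv = 119.9 kN; 0.6 F_y A_gv = 143.8 kN → shear rupture governs the shear term.
R_n = 119.9 + 1.0 × 470 × 100 / 1000 = 166.9 kN.
Design strength φR_n = 0.75 × 166.9 = 125 kN.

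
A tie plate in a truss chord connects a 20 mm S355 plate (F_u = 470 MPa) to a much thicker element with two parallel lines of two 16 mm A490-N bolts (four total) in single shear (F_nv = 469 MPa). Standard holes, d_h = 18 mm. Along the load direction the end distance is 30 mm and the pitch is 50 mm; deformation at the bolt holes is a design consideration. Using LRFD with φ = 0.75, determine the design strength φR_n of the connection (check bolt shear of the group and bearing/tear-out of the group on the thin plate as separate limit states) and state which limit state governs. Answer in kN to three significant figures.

Bolt shear: A_b = π·16²/4 = 201.1 mm²; R_n = 469 × 201.1 × 4 × 1 / 1000 = 377.2 kN → 0.75 × 377.2 = 283 kN.
Bearing (1.2 l_c t F_u ≤ 2.4 d t F_u): upper limit = 2.4·16·20·470 / 1000 = 361 kN.
  Edge l_c = 30 − 18/2 = 21 → r_n = 236.9 kN; interior l_c = 50 − 18 = 32 → r_n = 361 kN.
  R_n,bearing = 2·236.9 + 2·361 = 1196 kN → 0.75 × 1196 = 897 kN.
Bolt shear governs: 283 kN.

283 kN (bolt shear governs)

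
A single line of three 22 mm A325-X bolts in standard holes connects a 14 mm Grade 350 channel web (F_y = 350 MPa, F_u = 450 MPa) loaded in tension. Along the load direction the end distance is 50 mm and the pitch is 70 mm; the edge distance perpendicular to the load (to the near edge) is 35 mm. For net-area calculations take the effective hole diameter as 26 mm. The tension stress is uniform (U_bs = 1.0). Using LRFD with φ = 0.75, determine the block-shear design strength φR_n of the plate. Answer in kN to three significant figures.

458 kN

Shear plane L_v = 50 + 2·70 = 190 mm; A_gv = 190 × 14 = 2660 mm².
A_nv = (190 − 2.5·26) × 14 = 1750 mm².
A_nt = (35 − 0.5·26) × 14 = 308 mm².
0.6 F_u A_nv = 472.5 kN; 0.6 F_y A_gv = 558.6 kN → shear rupture governs the shear term.
R_n = 472.5 + 1.0 × 450 × 308 / 1000 = 611.1 kN.
Design strength φR_n = 0.75 × 611.1 = 458 kN.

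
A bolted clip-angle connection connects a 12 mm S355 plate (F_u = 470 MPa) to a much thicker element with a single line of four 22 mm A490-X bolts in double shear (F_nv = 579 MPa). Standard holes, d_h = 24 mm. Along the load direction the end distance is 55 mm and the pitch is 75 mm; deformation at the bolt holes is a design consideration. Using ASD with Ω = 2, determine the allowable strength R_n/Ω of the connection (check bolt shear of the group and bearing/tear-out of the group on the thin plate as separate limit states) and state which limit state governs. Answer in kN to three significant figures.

592 kN (bearing governs)

Bolt shear: A_b = π·22²/4 = 380.1 mm²; R_n = 579 × 380.1 × 4 × 2 / 1000 = 1761 kN → 1761 / 2 = 880 kN.
Bearing (1.2 l_c t F_u ≤ 2.4 d t F_u): upper limit = 2.4·22·12·470 / 1000 = 297.8 kN.
  Edge l_c = 55 − 24/2 = 43 → r_n = 291 kN; interior l_c = 75 − 24 = 51 → r_n = 297.8 kN.
  R_n,bearing = 1·291 + 3·297.8 = 1184 kN → 1184 / 2 = 592 kN.
Bearing governs: 592 kN.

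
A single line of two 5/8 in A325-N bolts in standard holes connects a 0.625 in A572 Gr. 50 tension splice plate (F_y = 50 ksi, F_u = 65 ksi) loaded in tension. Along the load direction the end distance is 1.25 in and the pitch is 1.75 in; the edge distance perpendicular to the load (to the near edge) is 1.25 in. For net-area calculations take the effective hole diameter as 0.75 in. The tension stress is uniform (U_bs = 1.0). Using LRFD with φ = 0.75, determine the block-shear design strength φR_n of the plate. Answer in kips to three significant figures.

60.9 kips

Shear plane L_v = 1.25 + 1·1.75 = 3 in; A_gv = 3 × 0.625 = 1.875 in².
A_nv = (3 − 1.5·0.75) × 0.625 = 1.172 in².
A_nt = (1.25 − 0.5·0.75) × 0.625 = 0.5469 in².
0.6 F_u A_nv = 45.7 kips; 0.6 F_y A_gv = 56.25 kips → shear rupture governs the shear term.
R_n = 45.7 + 1.0 × 65 × 0.5469 = 81.25 kips.
Design strength φR_n = 0.75 × 81.25 = 60.9 kips.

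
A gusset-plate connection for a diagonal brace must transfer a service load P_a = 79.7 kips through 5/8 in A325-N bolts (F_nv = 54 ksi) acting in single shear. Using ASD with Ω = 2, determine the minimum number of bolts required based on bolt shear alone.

A_b = π·0.625²/4 = 0.3068 in².
Per-bolt allowable strength R_n/Ω = 54 × 0.3068 × 1 / 2 = 8.283 kips.
n ≥ 79.7 / 8.283 = 9.622 → use 10 bolts.

10 bolts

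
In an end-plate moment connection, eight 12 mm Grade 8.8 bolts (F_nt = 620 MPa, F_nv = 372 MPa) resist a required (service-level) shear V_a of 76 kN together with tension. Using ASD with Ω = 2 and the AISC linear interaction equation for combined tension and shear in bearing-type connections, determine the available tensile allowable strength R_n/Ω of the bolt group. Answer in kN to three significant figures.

A_b = π·12²/4 = 113.1 mm²; f_rv = 76 × 1000 / (8 × 113.1) = 84 MPa.
F'_nt = 1.3 F_nt − (Ω F_nt / F_nv) f_rv = 1.3·620 − (2·620/372)·84 = 526 MPa, capped at F_nt → F'_nt = 526 MPa.
R_n = F'_nt · A_b · n = 526 × 113.1 × 8 / 1000 = 475.9 kN.
Allowable strength R_n/Ω = 475.9 / 2 = 238 kN.

238 kN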